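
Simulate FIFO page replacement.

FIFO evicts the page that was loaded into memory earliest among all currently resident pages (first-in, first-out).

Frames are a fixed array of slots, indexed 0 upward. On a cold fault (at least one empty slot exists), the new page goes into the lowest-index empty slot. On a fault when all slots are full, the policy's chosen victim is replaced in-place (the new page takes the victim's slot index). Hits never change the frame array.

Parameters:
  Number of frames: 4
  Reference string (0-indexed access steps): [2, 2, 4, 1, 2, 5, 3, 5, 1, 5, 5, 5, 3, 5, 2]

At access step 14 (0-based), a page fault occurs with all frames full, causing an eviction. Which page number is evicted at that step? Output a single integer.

Answer: 4

Derivation:
Step 0: ref 2 -> FAULT, frames=[2,-,-,-]
Step 1: ref 2 -> HIT, frames=[2,-,-,-]
Step 2: ref 4 -> FAULT, frames=[2,4,-,-]
Step 3: ref 1 -> FAULT, frames=[2,4,1,-]
Step 4: ref 2 -> HIT, frames=[2,4,1,-]
Step 5: ref 5 -> FAULT, frames=[2,4,1,5]
Step 6: ref 3 -> FAULT, evict 2, frames=[3,4,1,5]
Step 7: ref 5 -> HIT, frames=[3,4,1,5]
Step 8: ref 1 -> HIT, frames=[3,4,1,5]
Step 9: ref 5 -> HIT, frames=[3,4,1,5]
Step 10: ref 5 -> HIT, frames=[3,4,1,5]
Step 11: ref 5 -> HIT, frames=[3,4,1,5]
Step 12: ref 3 -> HIT, frames=[3,4,1,5]
Step 13: ref 5 -> HIT, frames=[3,4,1,5]
Step 14: ref 2 -> FAULT, evict 4, frames=[3,2,1,5]
At step 14: evicted page 4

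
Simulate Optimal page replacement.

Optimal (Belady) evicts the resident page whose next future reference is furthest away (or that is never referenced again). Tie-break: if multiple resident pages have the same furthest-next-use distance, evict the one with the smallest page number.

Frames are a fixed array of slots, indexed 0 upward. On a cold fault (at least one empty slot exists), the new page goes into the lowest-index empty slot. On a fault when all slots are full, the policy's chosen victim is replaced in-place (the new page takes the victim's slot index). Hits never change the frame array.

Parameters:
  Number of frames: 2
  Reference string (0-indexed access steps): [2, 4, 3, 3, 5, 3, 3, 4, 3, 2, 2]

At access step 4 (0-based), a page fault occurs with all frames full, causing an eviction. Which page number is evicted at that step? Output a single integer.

Answer: 4

Derivation:
Step 0: ref 2 -> FAULT, frames=[2,-]
Step 1: ref 4 -> FAULT, frames=[2,4]
Step 2: ref 3 -> FAULT, evict 2, frames=[3,4]
Step 3: ref 3 -> HIT, frames=[3,4]
Step 4: ref 5 -> FAULT, evict 4, frames=[3,5]
At step 4: evicted page 4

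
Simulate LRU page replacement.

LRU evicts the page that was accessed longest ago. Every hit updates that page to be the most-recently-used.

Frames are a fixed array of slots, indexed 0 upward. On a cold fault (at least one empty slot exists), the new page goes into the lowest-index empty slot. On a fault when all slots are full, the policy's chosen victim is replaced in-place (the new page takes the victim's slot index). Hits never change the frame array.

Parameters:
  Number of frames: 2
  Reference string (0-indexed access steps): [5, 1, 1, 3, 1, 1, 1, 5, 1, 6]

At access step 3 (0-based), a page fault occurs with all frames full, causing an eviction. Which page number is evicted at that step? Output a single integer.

Answer: 5

Derivation:
Step 0: ref 5 -> FAULT, frames=[5,-]
Step 1: ref 1 -> FAULT, frames=[5,1]
Step 2: ref 1 -> HIT, frames=[5,1]
Step 3: ref 3 -> FAULT, evict 5, frames=[3,1]
At step 3: evicted page 5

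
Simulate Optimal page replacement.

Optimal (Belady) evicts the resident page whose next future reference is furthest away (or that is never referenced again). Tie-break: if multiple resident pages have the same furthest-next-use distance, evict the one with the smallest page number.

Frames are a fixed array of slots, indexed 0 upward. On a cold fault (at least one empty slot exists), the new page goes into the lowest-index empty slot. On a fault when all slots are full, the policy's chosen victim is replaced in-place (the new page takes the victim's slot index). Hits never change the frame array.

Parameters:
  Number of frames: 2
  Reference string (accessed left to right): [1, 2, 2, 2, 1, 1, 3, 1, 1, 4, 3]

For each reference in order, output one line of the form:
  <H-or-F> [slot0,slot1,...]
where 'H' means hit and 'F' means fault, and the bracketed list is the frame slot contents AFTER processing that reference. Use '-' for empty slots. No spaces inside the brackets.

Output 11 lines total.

F [1,-]
F [1,2]
H [1,2]
H [1,2]
H [1,2]
H [1,2]
F [1,3]
H [1,3]
H [1,3]
F [4,3]
H [4,3]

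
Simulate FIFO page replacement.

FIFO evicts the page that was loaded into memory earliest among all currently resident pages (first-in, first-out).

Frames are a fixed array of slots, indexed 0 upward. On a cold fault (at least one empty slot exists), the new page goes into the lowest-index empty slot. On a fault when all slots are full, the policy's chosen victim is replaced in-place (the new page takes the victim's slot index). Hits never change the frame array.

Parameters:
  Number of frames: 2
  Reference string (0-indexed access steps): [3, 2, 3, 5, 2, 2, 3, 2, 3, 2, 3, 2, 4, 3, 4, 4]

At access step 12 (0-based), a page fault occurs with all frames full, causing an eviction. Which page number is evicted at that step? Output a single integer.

Step 0: ref 3 -> FAULT, frames=[3,-]
Step 1: ref 2 -> FAULT, frames=[3,2]
Step 2: ref 3 -> HIT, frames=[3,2]
Step 3: ref 5 -> FAULT, evict 3, frames=[5,2]
Step 4: ref 2 -> HIT, frames=[5,2]
Step 5: ref 2 -> HIT, frames=[5,2]
Step 6: ref 3 -> FAULT, evict 2, frames=[5,3]
Step 7: ref 2 -> FAULT, evict 5, frames=[2,3]
Step 8: ref 3 -> HIT, frames=[2,3]
Step 9: ref 2 -> HIT, frames=[2,3]
Step 10: ref 3 -> HIT, frames=[2,3]
Step 11: ref 2 -> HIT, frames=[2,3]
Step 12: ref 4 -> FAULT, evict 3, frames=[2,4]
At step 12: evicted page 3

Answer: 3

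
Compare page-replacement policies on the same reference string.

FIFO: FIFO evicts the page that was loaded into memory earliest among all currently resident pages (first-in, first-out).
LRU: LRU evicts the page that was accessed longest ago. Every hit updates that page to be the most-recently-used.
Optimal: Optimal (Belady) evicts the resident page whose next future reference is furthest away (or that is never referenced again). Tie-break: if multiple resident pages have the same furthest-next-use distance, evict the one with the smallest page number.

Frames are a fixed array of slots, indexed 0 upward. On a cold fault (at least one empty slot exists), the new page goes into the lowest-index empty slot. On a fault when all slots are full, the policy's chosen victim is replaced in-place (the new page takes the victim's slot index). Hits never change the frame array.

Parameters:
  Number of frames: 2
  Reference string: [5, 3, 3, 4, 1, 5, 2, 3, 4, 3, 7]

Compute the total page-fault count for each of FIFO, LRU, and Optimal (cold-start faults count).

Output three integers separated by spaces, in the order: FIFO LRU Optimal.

Answer: 9 9 8

Derivation:
--- FIFO ---
  step 0: ref 5 -> FAULT, frames=[5,-] (faults so far: 1)
  step 1: ref 3 -> FAULT, frames=[5,3] (faults so far: 2)
  step 2: ref 3 -> HIT, frames=[5,3] (faults so far: 2)
  step 3: ref 4 -> FAULT, evict 5, frames=[4,3] (faults so far: 3)
  step 4: ref 1 -> FAULT, evict 3, frames=[4,1] (faults so far: 4)
  step 5: ref 5 -> FAULT, evict 4, frames=[5,1] (faults so far: 5)
  step 6: ref 2 -> FAULT, evict 1, frames=[5,2] (faults so far: 6)
  step 7: ref 3 -> FAULT, evict 5, frames=[3,2] (faults so far: 7)
  step 8: ref 4 -> FAULT, evict 2, frames=[3,4] (faults so far: 8)
  step 9: ref 3 -> HIT, frames=[3,4] (faults so far: 8)
  step 10: ref 7 -> FAULT, evict 3, frames=[7,4] (faults so far: 9)
  FIFO total faults: 9
--- LRU ---
  step 0: ref 5 -> FAULT, frames=[5,-] (faults so far: 1)
  step 1: ref 3 -> FAULT, frames=[5,3] (faults so far: 2)
  step 2: ref 3 -> HIT, frames=[5,3] (faults so far: 2)
  step 3: ref 4 -> FAULT, evict 5, frames=[4,3] (faults so far: 3)
  step 4: ref 1 -> FAULT, evict 3, frames=[4,1] (faults so far: 4)
  step 5: ref 5 -> FAULT, evict 4, frames=[5,1] (faults so far: 5)
  step 6: ref 2 -> FAULT, evict 1, frames=[5,2] (faults so far: 6)
  step 7: ref 3 -> FAULT, evict 5, frames=[3,2] (faults so far: 7)
  step 8: ref 4 -> FAULT, evict 2, frames=[3,4] (faults so far: 8)
  step 9: ref 3 -> HIT, frames=[3,4] (faults so far: 8)
  step 10: ref 7 -> FAULT, evict 4, frames=[3,7] (faults so far: 9)
  LRU total faults: 9
--- Optimal ---
  step 0: ref 5 -> FAULT, frames=[5,-] (faults so far: 1)
  step 1: ref 3 -> FAULT, frames=[5,3] (faults so far: 2)
  step 2: ref 3 -> HIT, frames=[5,3] (faults so far: 2)
  step 3: ref 4 -> FAULT, evict 3, frames=[5,4] (faults so far: 3)
  step 4: ref 1 -> FAULT, evict 4, frames=[5,1] (faults so far: 4)
  step 5: ref 5 -> HIT, frames=[5,1] (faults so far: 4)
  step 6: ref 2 -> FAULT, evict 1, frames=[5,2] (faults so far: 5)
  step 7: ref 3 -> FAULT, evict 2, frames=[5,3] (faults so far: 6)
  step 8: ref 4 -> FAULT, evict 5, frames=[4,3] (faults so far: 7)
  step 9: ref 3 -> HIT, frames=[4,3] (faults so far: 7)
  step 10: ref 7 -> FAULT, evict 3, frames=[4,7] (faults so far: 8)
  Optimal total faults: 8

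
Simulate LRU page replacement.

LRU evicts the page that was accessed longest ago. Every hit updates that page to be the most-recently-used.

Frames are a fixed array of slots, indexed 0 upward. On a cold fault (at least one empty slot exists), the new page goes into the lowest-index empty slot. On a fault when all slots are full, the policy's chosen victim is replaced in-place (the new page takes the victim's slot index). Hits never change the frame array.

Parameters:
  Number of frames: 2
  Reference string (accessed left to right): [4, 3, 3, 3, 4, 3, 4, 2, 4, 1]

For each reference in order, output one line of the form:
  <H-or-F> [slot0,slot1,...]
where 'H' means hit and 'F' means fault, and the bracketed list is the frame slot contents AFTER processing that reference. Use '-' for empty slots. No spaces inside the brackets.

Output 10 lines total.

F [4,-]
F [4,3]
H [4,3]
H [4,3]
H [4,3]
H [4,3]
H [4,3]
F [4,2]
H [4,2]
F [4,1]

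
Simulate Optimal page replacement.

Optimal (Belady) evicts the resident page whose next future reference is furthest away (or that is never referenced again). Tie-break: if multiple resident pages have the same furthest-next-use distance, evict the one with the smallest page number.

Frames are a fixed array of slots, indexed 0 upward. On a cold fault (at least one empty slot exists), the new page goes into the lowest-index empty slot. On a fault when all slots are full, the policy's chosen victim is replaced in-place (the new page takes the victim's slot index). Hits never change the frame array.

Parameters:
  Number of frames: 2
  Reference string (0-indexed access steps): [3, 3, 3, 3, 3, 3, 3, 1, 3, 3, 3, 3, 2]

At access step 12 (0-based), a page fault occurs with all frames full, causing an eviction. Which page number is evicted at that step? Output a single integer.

Answer: 1

Derivation:
Step 0: ref 3 -> FAULT, frames=[3,-]
Step 1: ref 3 -> HIT, frames=[3,-]
Step 2: ref 3 -> HIT, frames=[3,-]
Step 3: ref 3 -> HIT, frames=[3,-]
Step 4: ref 3 -> HIT, frames=[3,-]
Step 5: ref 3 -> HIT, frames=[3,-]
Step 6: ref 3 -> HIT, frames=[3,-]
Step 7: ref 1 -> FAULT, frames=[3,1]
Step 8: ref 3 -> HIT, frames=[3,1]
Step 9: ref 3 -> HIT, frames=[3,1]
Step 10: ref 3 -> HIT, frames=[3,1]
Step 11: ref 3 -> HIT, frames=[3,1]
Step 12: ref 2 -> FAULT, evict 1, frames=[3,2]
At step 12: evicted page 1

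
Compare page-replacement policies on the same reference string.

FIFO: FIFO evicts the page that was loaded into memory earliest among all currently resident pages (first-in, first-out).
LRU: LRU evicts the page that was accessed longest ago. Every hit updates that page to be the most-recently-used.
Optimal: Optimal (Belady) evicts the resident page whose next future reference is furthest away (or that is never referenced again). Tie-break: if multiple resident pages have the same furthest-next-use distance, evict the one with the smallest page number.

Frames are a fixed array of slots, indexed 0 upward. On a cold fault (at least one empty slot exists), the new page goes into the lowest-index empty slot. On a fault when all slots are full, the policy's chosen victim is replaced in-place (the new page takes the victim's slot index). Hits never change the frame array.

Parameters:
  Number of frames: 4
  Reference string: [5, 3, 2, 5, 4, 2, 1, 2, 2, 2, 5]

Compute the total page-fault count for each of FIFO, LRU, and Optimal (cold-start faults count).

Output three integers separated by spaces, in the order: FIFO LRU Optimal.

Answer: 6 5 5

Derivation:
--- FIFO ---
  step 0: ref 5 -> FAULT, frames=[5,-,-,-] (faults so far: 1)
  step 1: ref 3 -> FAULT, frames=[5,3,-,-] (faults so far: 2)
  step 2: ref 2 -> FAULT, frames=[5,3,2,-] (faults so far: 3)
  step 3: ref 5 -> HIT, frames=[5,3,2,-] (faults so far: 3)
  step 4: ref 4 -> FAULT, frames=[5,3,2,4] (faults so far: 4)
  step 5: ref 2 -> HIT, frames=[5,3,2,4] (faults so far: 4)
  step 6: ref 1 -> FAULT, evict 5, frames=[1,3,2,4] (faults so far: 5)
  step 7: ref 2 -> HIT, frames=[1,3,2,4] (faults so far: 5)
  step 8: ref 2 -> HIT, frames=[1,3,2,4] (faults so far: 5)
  step 9: ref 2 -> HIT, frames=[1,3,2,4] (faults so far: 5)
  step 10: ref 5 -> FAULT, evict 3, frames=[1,5,2,4] (faults so far: 6)
  FIFO total faults: 6
--- LRU ---
  step 0: ref 5 -> FAULT, frames=[5,-,-,-] (faults so far: 1)
  step 1: ref 3 -> FAULT, frames=[5,3,-,-] (faults so far: 2)
  step 2: ref 2 -> FAULT, frames=[5,3,2,-] (faults so far: 3)
  step 3: ref 5 -> HIT, frames=[5,3,2,-] (faults so far: 3)
  step 4: ref 4 -> FAULT, frames=[5,3,2,4] (faults so far: 4)
  step 5: ref 2 -> HIT, frames=[5,3,2,4] (faults so far: 4)
  step 6: ref 1 -> FAULT, evict 3, frames=[5,1,2,4] (faults so far: 5)
  step 7: ref 2 -> HIT, frames=[5,1,2,4] (faults so far: 5)
  step 8: ref 2 -> HIT, frames=[5,1,2,4] (faults so far: 5)
  step 9: ref 2 -> HIT, frames=[5,1,2,4] (faults so far: 5)
  step 10: ref 5 -> HIT, frames=[5,1,2,4] (faults so far: 5)
  LRU total faults: 5
--- Optimal ---
  step 0: ref 5 -> FAULT, frames=[5,-,-,-] (faults so far: 1)
  step 1: ref 3 -> FAULT, frames=[5,3,-,-] (faults so far: 2)
  step 2: ref 2 -> FAULT, frames=[5,3,2,-] (faults so far: 3)
  step 3: ref 5 -> HIT, frames=[5,3,2,-] (faults so far: 3)
  step 4: ref 4 -> FAULT, frames=[5,3,2,4] (faults so far: 4)
  step 5: ref 2 -> HIT, frames=[5,3,2,4] (faults so far: 4)
  step 6: ref 1 -> FAULT, evict 3, frames=[5,1,2,4] (faults so far: 5)
  step 7: ref 2 -> HIT, frames=[5,1,2,4] (faults so far: 5)
  step 8: ref 2 -> HIT, frames=[5,1,2,4] (faults so far: 5)
  step 9: ref 2 -> HIT, frames=[5,1,2,4] (faults so far: 5)
  step 10: ref 5 -> HIT, frames=[5,1,2,4] (faults so far: 5)
  Optimal total faults: 5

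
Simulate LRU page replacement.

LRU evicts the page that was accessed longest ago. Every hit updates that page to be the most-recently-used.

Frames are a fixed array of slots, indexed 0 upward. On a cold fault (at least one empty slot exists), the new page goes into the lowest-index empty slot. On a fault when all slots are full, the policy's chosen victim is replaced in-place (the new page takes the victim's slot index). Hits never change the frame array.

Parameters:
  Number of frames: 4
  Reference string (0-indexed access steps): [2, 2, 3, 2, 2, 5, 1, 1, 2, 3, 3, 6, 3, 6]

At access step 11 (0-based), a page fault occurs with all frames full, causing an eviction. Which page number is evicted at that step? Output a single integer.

Step 0: ref 2 -> FAULT, frames=[2,-,-,-]
Step 1: ref 2 -> HIT, frames=[2,-,-,-]
Step 2: ref 3 -> FAULT, frames=[2,3,-,-]
Step 3: ref 2 -> HIT, frames=[2,3,-,-]
Step 4: ref 2 -> HIT, frames=[2,3,-,-]
Step 5: ref 5 -> FAULT, frames=[2,3,5,-]
Step 6: ref 1 -> FAULT, frames=[2,3,5,1]
Step 7: ref 1 -> HIT, frames=[2,3,5,1]
Step 8: ref 2 -> HIT, frames=[2,3,5,1]
Step 9: ref 3 -> HIT, frames=[2,3,5,1]
Step 10: ref 3 -> HIT, frames=[2,3,5,1]
Step 11: ref 6 -> FAULT, evict 5, frames=[2,3,6,1]
At step 11: evicted page 5

Answer: 5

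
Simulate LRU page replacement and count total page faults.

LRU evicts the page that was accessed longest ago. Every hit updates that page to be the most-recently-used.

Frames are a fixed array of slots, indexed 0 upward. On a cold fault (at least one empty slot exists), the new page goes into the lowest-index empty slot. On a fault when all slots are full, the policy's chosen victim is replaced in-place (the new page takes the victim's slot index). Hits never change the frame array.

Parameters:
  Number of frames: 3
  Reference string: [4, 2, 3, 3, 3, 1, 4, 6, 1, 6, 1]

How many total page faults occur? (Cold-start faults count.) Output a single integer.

Answer: 6

Derivation:
Step 0: ref 4 → FAULT, frames=[4,-,-]
Step 1: ref 2 → FAULT, frames=[4,2,-]
Step 2: ref 3 → FAULT, frames=[4,2,3]
Step 3: ref 3 → HIT, frames=[4,2,3]
Step 4: ref 3 → HIT, frames=[4,2,3]
Step 5: ref 1 → FAULT (evict 4), frames=[1,2,3]
Step 6: ref 4 → FAULT (evict 2), frames=[1,4,3]
Step 7: ref 6 → FAULT (evict 3), frames=[1,4,6]
Step 8: ref 1 → HIT, frames=[1,4,6]
Step 9: ref 6 → HIT, frames=[1,4,6]
Step 10: ref 1 → HIT, frames=[1,4,6]
Total faults: 6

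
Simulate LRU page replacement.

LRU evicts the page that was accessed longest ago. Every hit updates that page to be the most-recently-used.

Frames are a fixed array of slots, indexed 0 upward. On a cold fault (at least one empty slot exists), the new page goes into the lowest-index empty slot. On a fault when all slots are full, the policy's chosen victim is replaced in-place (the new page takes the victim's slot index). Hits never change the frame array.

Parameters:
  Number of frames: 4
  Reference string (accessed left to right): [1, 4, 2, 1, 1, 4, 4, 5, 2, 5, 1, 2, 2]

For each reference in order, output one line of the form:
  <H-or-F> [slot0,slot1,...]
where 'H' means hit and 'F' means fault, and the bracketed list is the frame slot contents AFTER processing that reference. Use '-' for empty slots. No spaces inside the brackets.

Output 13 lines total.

F [1,-,-,-]
F [1,4,-,-]
F [1,4,2,-]
H [1,4,2,-]
H [1,4,2,-]
H [1,4,2,-]
H [1,4,2,-]
F [1,4,2,5]
H [1,4,2,5]
H [1,4,2,5]
H [1,4,2,5]
H [1,4,2,5]
H [1,4,2,5]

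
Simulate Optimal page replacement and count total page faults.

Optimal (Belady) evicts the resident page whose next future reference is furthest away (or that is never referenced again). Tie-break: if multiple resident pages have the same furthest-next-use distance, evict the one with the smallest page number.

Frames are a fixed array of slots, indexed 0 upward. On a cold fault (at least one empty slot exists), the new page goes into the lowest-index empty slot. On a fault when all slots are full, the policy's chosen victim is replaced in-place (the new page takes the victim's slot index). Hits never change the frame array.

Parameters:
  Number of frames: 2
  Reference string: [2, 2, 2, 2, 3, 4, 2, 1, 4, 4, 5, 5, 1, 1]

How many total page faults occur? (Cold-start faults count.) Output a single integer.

Answer: 5

Derivation:
Step 0: ref 2 → FAULT, frames=[2,-]
Step 1: ref 2 → HIT, frames=[2,-]
Step 2: ref 2 → HIT, frames=[2,-]
Step 3: ref 2 → HIT, frames=[2,-]
Step 4: ref 3 → FAULT, frames=[2,3]
Step 5: ref 4 → FAULT (evict 3), frames=[2,4]
Step 6: ref 2 → HIT, frames=[2,4]
Step 7: ref 1 → FAULT (evict 2), frames=[1,4]
Step 8: ref 4 → HIT, frames=[1,4]
Step 9: ref 4 → HIT, frames=[1,4]
Step 10: ref 5 → FAULT (evict 4), frames=[1,5]
Step 11: ref 5 → HIT, frames=[1,5]
Step 12: ref 1 → HIT, frames=[1,5]
Step 13: ref 1 → HIT, frames=[1,5]
Total faults: 5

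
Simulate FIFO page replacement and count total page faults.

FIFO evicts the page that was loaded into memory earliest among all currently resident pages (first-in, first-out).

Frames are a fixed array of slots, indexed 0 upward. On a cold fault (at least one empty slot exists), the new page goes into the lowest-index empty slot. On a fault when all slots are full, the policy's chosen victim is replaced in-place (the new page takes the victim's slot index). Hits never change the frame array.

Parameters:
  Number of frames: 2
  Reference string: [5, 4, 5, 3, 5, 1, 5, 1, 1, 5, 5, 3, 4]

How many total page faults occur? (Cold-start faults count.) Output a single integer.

Answer: 7

Derivation:
Step 0: ref 5 → FAULT, frames=[5,-]
Step 1: ref 4 → FAULT, frames=[5,4]
Step 2: ref 5 → HIT, frames=[5,4]
Step 3: ref 3 → FAULT (evict 5), frames=[3,4]
Step 4: ref 5 → FAULT (evict 4), frames=[3,5]
Step 5: ref 1 → FAULT (evict 3), frames=[1,5]
Step 6: ref 5 → HIT, frames=[1,5]
Step 7: ref 1 → HIT, frames=[1,5]
Step 8: ref 1 → HIT, frames=[1,5]
Step 9: ref 5 → HIT, frames=[1,5]
Step 10: ref 5 → HIT, frames=[1,5]
Step 11: ref 3 → FAULT (evict 5), frames=[1,3]
Step 12: ref 4 → FAULT (evict 1), frames=[4,3]
Total faults: 7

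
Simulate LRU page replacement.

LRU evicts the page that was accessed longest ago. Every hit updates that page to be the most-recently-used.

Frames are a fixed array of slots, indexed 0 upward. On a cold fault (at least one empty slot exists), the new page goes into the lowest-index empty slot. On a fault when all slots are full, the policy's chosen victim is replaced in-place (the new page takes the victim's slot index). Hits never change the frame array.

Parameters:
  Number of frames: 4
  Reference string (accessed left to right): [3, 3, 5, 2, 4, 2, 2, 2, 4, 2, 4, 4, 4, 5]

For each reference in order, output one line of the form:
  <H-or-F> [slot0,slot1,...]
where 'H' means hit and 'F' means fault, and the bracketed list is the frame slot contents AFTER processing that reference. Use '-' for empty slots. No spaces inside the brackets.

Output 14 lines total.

F [3,-,-,-]
H [3,-,-,-]
F [3,5,-,-]
F [3,5,2,-]
F [3,5,2,4]
H [3,5,2,4]
H [3,5,2,4]
H [3,5,2,4]
H [3,5,2,4]
H [3,5,2,4]
H [3,5,2,4]
H [3,5,2,4]
H [3,5,2,4]
H [3,5,2,4]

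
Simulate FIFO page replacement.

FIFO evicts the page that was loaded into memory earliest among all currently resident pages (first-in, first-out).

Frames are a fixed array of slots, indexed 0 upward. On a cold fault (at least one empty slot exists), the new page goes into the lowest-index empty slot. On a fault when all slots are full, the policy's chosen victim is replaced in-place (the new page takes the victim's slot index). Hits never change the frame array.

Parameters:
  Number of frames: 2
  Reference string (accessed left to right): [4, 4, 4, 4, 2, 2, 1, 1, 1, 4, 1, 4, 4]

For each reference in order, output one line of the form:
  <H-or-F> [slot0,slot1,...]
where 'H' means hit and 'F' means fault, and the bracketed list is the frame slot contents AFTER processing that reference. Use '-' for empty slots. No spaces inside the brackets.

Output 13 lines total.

F [4,-]
H [4,-]
H [4,-]
H [4,-]
F [4,2]
H [4,2]
F [1,2]
H [1,2]
H [1,2]
F [1,4]
H [1,4]
H [1,4]
H [1,4]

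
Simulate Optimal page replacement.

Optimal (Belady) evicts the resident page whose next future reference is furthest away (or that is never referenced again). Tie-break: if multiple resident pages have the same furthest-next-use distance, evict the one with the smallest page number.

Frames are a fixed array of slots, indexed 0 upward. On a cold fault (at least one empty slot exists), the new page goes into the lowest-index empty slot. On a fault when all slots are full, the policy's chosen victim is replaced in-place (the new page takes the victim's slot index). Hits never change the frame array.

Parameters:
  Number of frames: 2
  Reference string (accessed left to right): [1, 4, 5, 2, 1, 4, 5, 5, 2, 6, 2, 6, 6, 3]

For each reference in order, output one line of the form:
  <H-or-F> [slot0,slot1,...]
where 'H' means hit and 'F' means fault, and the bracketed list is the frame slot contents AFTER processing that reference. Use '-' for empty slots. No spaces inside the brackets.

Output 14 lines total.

F [1,-]
F [1,4]
F [1,5]
F [1,2]
H [1,2]
F [4,2]
F [5,2]
H [5,2]
H [5,2]
F [6,2]
H [6,2]
H [6,2]
H [6,2]
F [6,3]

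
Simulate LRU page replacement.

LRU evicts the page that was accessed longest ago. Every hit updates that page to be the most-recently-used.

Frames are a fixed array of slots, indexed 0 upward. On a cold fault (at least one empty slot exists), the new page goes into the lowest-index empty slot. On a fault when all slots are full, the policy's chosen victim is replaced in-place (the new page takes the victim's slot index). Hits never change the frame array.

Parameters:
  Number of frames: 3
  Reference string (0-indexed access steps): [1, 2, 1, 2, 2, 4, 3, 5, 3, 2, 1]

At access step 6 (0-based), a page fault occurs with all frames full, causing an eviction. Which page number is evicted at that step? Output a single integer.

Answer: 1

Derivation:
Step 0: ref 1 -> FAULT, frames=[1,-,-]
Step 1: ref 2 -> FAULT, frames=[1,2,-]
Step 2: ref 1 -> HIT, frames=[1,2,-]
Step 3: ref 2 -> HIT, frames=[1,2,-]
Step 4: ref 2 -> HIT, frames=[1,2,-]
Step 5: ref 4 -> FAULT, frames=[1,2,4]
Step 6: ref 3 -> FAULT, evict 1, frames=[3,2,4]
At step 6: evicted page 1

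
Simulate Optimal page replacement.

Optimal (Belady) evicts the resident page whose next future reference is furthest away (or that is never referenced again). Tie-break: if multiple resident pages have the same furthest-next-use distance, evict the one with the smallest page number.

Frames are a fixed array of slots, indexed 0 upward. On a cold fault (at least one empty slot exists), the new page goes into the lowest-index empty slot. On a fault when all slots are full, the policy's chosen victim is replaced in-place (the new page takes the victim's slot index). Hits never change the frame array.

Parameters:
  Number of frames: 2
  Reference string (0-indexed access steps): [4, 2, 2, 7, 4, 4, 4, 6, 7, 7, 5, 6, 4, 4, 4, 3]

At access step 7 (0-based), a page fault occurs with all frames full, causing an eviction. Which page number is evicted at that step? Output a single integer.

Step 0: ref 4 -> FAULT, frames=[4,-]
Step 1: ref 2 -> FAULT, frames=[4,2]
Step 2: ref 2 -> HIT, frames=[4,2]
Step 3: ref 7 -> FAULT, evict 2, frames=[4,7]
Step 4: ref 4 -> HIT, frames=[4,7]
Step 5: ref 4 -> HIT, frames=[4,7]
Step 6: ref 4 -> HIT, frames=[4,7]
Step 7: ref 6 -> FAULT, evict 4, frames=[6,7]
At step 7: evicted page 4

Answer: 4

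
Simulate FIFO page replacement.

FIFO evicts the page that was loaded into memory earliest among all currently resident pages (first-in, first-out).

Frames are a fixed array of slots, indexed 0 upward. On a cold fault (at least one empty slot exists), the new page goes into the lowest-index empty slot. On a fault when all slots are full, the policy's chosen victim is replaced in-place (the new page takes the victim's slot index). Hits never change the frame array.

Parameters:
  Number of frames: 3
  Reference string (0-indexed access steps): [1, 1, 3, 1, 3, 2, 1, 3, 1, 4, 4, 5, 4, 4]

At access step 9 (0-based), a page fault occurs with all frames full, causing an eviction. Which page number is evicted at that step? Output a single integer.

Answer: 1

Derivation:
Step 0: ref 1 -> FAULT, frames=[1,-,-]
Step 1: ref 1 -> HIT, frames=[1,-,-]
Step 2: ref 3 -> FAULT, frames=[1,3,-]
Step 3: ref 1 -> HIT, frames=[1,3,-]
Step 4: ref 3 -> HIT, frames=[1,3,-]
Step 5: ref 2 -> FAULT, frames=[1,3,2]
Step 6: ref 1 -> HIT, frames=[1,3,2]
Step 7: ref 3 -> HIT, frames=[1,3,2]
Step 8: ref 1 -> HIT, frames=[1,3,2]
Step 9: ref 4 -> FAULT, evict 1, frames=[4,3,2]
At step 9: evicted page 1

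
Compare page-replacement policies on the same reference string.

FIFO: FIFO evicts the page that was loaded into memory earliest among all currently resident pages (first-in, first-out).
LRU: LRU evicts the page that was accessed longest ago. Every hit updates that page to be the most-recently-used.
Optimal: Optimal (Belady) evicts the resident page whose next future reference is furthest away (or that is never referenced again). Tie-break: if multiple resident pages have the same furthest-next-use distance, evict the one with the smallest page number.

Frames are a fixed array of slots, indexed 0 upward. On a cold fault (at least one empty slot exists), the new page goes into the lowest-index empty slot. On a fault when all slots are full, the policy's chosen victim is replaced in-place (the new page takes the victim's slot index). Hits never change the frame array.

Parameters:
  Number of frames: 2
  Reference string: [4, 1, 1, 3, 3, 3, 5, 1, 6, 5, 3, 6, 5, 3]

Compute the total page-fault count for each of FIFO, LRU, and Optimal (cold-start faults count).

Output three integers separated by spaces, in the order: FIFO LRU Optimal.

Answer: 11 11 7

Derivation:
--- FIFO ---
  step 0: ref 4 -> FAULT, frames=[4,-] (faults so far: 1)
  step 1: ref 1 -> FAULT, frames=[4,1] (faults so far: 2)
  step 2: ref 1 -> HIT, frames=[4,1] (faults so far: 2)
  step 3: ref 3 -> FAULT, evict 4, frames=[3,1] (faults so far: 3)
  step 4: ref 3 -> HIT, frames=[3,1] (faults so far: 3)
  step 5: ref 3 -> HIT, frames=[3,1] (faults so far: 3)
  step 6: ref 5 -> FAULT, evict 1, frames=[3,5] (faults so far: 4)
  step 7: ref 1 -> FAULT, evict 3, frames=[1,5] (faults so far: 5)
  step 8: ref 6 -> FAULT, evict 5, frames=[1,6] (faults so far: 6)
  step 9: ref 5 -> FAULT, evict 1, frames=[5,6] (faults so far: 7)
  step 10: ref 3 -> FAULT, evict 6, frames=[5,3] (faults so far: 8)
  step 11: ref 6 -> FAULT, evict 5, frames=[6,3] (faults so far: 9)
  step 12: ref 5 -> FAULT, evict 3, frames=[6,5] (faults so far: 10)
  step 13: ref 3 -> FAULT, evict 6, frames=[3,5] (faults so far: 11)
  FIFO total faults: 11
--- LRU ---
  step 0: ref 4 -> FAULT, frames=[4,-] (faults so far: 1)
  step 1: ref 1 -> FAULT, frames=[4,1] (faults so far: 2)
  step 2: ref 1 -> HIT, frames=[4,1] (faults so far: 2)
  step 3: ref 3 -> FAULT, evict 4, frames=[3,1] (faults so far: 3)
  step 4: ref 3 -> HIT, frames=[3,1] (faults so far: 3)
  step 5: ref 3 -> HIT, frames=[3,1] (faults so far: 3)
  step 6: ref 5 -> FAULT, evict 1, frames=[3,5] (faults so far: 4)
  step 7: ref 1 -> FAULT, evict 3, frames=[1,5] (faults so far: 5)
  step 8: ref 6 -> FAULT, evict 5, frames=[1,6] (faults so far: 6)
  step 9: ref 5 -> FAULT, evict 1, frames=[5,6] (faults so far: 7)
  step 10: ref 3 -> FAULT, evict 6, frames=[5,3] (faults so far: 8)
  step 11: ref 6 -> FAULT, evict 5, frames=[6,3] (faults so far: 9)
  step 12: ref 5 -> FAULT, evict 3, frames=[6,5] (faults so far: 10)
  step 13: ref 3 -> FAULT, evict 6, frames=[3,5] (faults so far: 11)
  LRU total faults: 11
--- Optimal ---
  step 0: ref 4 -> FAULT, frames=[4,-] (faults so far: 1)
  step 1: ref 1 -> FAULT, frames=[4,1] (faults so far: 2)
  step 2: ref 1 -> HIT, frames=[4,1] (faults so far: 2)
  step 3: ref 3 -> FAULT, evict 4, frames=[3,1] (faults so far: 3)
  step 4: ref 3 -> HIT, frames=[3,1] (faults so far: 3)
  step 5: ref 3 -> HIT, frames=[3,1] (faults so far: 3)
  step 6: ref 5 -> FAULT, evict 3, frames=[5,1] (faults so far: 4)
  step 7: ref 1 -> HIT, frames=[5,1] (faults so far: 4)
  step 8: ref 6 -> FAULT, evict 1, frames=[5,6] (faults so far: 5)
  step 9: ref 5 -> HIT, frames=[5,6] (faults so far: 5)
  step 10: ref 3 -> FAULT, evict 5, frames=[3,6] (faults so far: 6)
  step 11: ref 6 -> HIT, frames=[3,6] (faults so far: 6)
  step 12: ref 5 -> FAULT, evict 6, frames=[3,5] (faults so far: 7)
  step 13: ref 3 -> HIT, frames=[3,5] (faults so far: 7)
  Optimal total faults: 7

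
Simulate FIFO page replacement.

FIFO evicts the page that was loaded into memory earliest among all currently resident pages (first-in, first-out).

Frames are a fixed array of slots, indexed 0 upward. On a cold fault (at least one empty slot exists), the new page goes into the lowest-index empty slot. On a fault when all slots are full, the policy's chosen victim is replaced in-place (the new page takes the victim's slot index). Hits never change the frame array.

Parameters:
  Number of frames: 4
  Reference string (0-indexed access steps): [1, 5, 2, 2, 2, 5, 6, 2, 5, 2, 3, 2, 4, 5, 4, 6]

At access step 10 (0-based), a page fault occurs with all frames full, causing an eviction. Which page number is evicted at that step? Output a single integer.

Answer: 1

Derivation:
Step 0: ref 1 -> FAULT, frames=[1,-,-,-]
Step 1: ref 5 -> FAULT, frames=[1,5,-,-]
Step 2: ref 2 -> FAULT, frames=[1,5,2,-]
Step 3: ref 2 -> HIT, frames=[1,5,2,-]
Step 4: ref 2 -> HIT, frames=[1,5,2,-]
Step 5: ref 5 -> HIT, frames=[1,5,2,-]
Step 6: ref 6 -> FAULT, frames=[1,5,2,6]
Step 7: ref 2 -> HIT, frames=[1,5,2,6]
Step 8: ref 5 -> HIT, frames=[1,5,2,6]
Step 9: ref 2 -> HIT, frames=[1,5,2,6]
Step 10: ref 3 -> FAULT, evict 1, frames=[3,5,2,6]
At step 10: evicted page 1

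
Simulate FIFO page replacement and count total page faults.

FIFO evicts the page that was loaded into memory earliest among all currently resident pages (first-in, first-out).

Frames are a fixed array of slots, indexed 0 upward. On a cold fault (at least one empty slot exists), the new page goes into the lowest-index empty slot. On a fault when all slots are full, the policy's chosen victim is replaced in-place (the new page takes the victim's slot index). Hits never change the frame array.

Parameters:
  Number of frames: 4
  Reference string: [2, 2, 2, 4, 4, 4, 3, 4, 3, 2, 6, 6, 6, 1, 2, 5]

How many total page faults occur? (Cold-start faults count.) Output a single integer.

Answer: 7

Derivation:
Step 0: ref 2 → FAULT, frames=[2,-,-,-]
Step 1: ref 2 → HIT, frames=[2,-,-,-]
Step 2: ref 2 → HIT, frames=[2,-,-,-]
Step 3: ref 4 → FAULT, frames=[2,4,-,-]
Step 4: ref 4 → HIT, frames=[2,4,-,-]
Step 5: ref 4 → HIT, frames=[2,4,-,-]
Step 6: ref 3 → FAULT, frames=[2,4,3,-]
Step 7: ref 4 → HIT, frames=[2,4,3,-]
Step 8: ref 3 → HIT, frames=[2,4,3,-]
Step 9: ref 2 → HIT, frames=[2,4,3,-]
Step 10: ref 6 → FAULT, frames=[2,4,3,6]
Step 11: ref 6 → HIT, frames=[2,4,3,6]
Step 12: ref 6 → HIT, frames=[2,4,3,6]
Step 13: ref 1 → FAULT (evict 2), frames=[1,4,3,6]
Step 14: ref 2 → FAULT (evict 4), frames=[1,2,3,6]
Step 15: ref 5 → FAULT (evict 3), frames=[1,2,5,6]
Total faults: 7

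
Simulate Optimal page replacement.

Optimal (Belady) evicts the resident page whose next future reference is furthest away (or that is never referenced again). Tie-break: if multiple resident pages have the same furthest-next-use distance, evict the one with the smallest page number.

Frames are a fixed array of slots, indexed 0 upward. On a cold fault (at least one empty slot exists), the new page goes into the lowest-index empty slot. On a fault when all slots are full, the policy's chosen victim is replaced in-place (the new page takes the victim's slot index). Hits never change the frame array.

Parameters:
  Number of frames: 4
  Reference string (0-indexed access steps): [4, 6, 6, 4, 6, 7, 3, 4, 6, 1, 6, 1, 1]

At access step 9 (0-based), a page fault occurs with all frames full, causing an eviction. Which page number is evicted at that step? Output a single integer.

Answer: 3

Derivation:
Step 0: ref 4 -> FAULT, frames=[4,-,-,-]
Step 1: ref 6 -> FAULT, frames=[4,6,-,-]
Step 2: ref 6 -> HIT, frames=[4,6,-,-]
Step 3: ref 4 -> HIT, frames=[4,6,-,-]
Step 4: ref 6 -> HIT, frames=[4,6,-,-]
Step 5: ref 7 -> FAULT, frames=[4,6,7,-]
Step 6: ref 3 -> FAULT, frames=[4,6,7,3]
Step 7: ref 4 -> HIT, frames=[4,6,7,3]
Step 8: ref 6 -> HIT, frames=[4,6,7,3]
Step 9: ref 1 -> FAULT, evict 3, frames=[4,6,7,1]
At step 9: evicted page 3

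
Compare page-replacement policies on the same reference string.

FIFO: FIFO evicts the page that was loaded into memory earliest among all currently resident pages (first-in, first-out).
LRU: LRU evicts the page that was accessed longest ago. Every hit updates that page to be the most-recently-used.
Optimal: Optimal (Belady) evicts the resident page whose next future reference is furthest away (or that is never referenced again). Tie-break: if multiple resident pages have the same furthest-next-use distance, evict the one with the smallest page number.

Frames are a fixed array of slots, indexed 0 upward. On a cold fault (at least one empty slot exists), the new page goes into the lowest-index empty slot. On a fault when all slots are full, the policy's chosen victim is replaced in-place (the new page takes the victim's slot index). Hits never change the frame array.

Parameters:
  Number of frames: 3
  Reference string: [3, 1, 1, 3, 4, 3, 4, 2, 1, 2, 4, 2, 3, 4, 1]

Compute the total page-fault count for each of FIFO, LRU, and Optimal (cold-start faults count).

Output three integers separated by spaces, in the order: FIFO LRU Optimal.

--- FIFO ---
  step 0: ref 3 -> FAULT, frames=[3,-,-] (faults so far: 1)
  step 1: ref 1 -> FAULT, frames=[3,1,-] (faults so far: 2)
  step 2: ref 1 -> HIT, frames=[3,1,-] (faults so far: 2)
  step 3: ref 3 -> HIT, frames=[3,1,-] (faults so far: 2)
  step 4: ref 4 -> FAULT, frames=[3,1,4] (faults so far: 3)
  step 5: ref 3 -> HIT, frames=[3,1,4] (faults so far: 3)
  step 6: ref 4 -> HIT, frames=[3,1,4] (faults so far: 3)
  step 7: ref 2 -> FAULT, evict 3, frames=[2,1,4] (faults so far: 4)
  step 8: ref 1 -> HIT, frames=[2,1,4] (faults so far: 4)
  step 9: ref 2 -> HIT, frames=[2,1,4] (faults so far: 4)
  step 10: ref 4 -> HIT, frames=[2,1,4] (faults so far: 4)
  step 11: ref 2 -> HIT, frames=[2,1,4] (faults so far: 4)
  step 12: ref 3 -> FAULT, evict 1, frames=[2,3,4] (faults so far: 5)
  step 13: ref 4 -> HIT, frames=[2,3,4] (faults so far: 5)
  step 14: ref 1 -> FAULT, evict 4, frames=[2,3,1] (faults so far: 6)
  FIFO total faults: 6
--- LRU ---
  step 0: ref 3 -> FAULT, frames=[3,-,-] (faults so far: 1)
  step 1: ref 1 -> FAULT, frames=[3,1,-] (faults so far: 2)
  step 2: ref 1 -> HIT, frames=[3,1,-] (faults so far: 2)
  step 3: ref 3 -> HIT, frames=[3,1,-] (faults so far: 2)
  step 4: ref 4 -> FAULT, frames=[3,1,4] (faults so far: 3)
  step 5: ref 3 -> HIT, frames=[3,1,4] (faults so far: 3)
  step 6: ref 4 -> HIT, frames=[3,1,4] (faults so far: 3)
  step 7: ref 2 -> FAULT, evict 1, frames=[3,2,4] (faults so far: 4)
  step 8: ref 1 -> FAULT, evict 3, frames=[1,2,4] (faults so far: 5)
  step 9: ref 2 -> HIT, frames=[1,2,4] (faults so far: 5)
  step 10: ref 4 -> HIT, frames=[1,2,4] (faults so far: 5)
  step 11: ref 2 -> HIT, frames=[1,2,4] (faults so far: 5)
  step 12: ref 3 -> FAULT, evict 1, frames=[3,2,4] (faults so far: 6)
  step 13: ref 4 -> HIT, frames=[3,2,4] (faults so far: 6)
  step 14: ref 1 -> FAULT, evict 2, frames=[3,1,4] (faults so far: 7)
  LRU total faults: 7
--- Optimal ---
  step 0: ref 3 -> FAULT, frames=[3,-,-] (faults so far: 1)
  step 1: ref 1 -> FAULT, frames=[3,1,-] (faults so far: 2)
  step 2: ref 1 -> HIT, frames=[3,1,-] (faults so far: 2)
  step 3: ref 3 -> HIT, frames=[3,1,-] (faults so far: 2)
  step 4: ref 4 -> FAULT, frames=[3,1,4] (faults so far: 3)
  step 5: ref 3 -> HIT, frames=[3,1,4] (faults so far: 3)
  step 6: ref 4 -> HIT, frames=[3,1,4] (faults so far: 3)
  step 7: ref 2 -> FAULT, evict 3, frames=[2,1,4] (faults so far: 4)
  step 8: ref 1 -> HIT, frames=[2,1,4] (faults so far: 4)
  step 9: ref 2 -> HIT, frames=[2,1,4] (faults so far: 4)
  step 10: ref 4 -> HIT, frames=[2,1,4] (faults so far: 4)
  step 11: ref 2 -> HIT, frames=[2,1,4] (faults so far: 4)
  step 12: ref 3 -> FAULT, evict 2, frames=[3,1,4] (faults so far: 5)
  step 13: ref 4 -> HIT, frames=[3,1,4] (faults so far: 5)
  step 14: ref 1 -> HIT, frames=[3,1,4] (faults so far: 5)
  Optimal total faults: 5

Answer: 6 7 5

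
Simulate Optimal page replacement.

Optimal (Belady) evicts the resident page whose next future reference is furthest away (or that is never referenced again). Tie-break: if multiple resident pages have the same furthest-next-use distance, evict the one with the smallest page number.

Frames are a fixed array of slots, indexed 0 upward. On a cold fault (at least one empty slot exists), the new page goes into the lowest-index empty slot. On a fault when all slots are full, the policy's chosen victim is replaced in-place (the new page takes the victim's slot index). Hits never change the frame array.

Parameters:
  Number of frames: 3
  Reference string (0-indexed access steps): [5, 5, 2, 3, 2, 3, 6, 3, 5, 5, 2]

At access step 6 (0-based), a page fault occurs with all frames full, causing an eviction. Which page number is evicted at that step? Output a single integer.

Step 0: ref 5 -> FAULT, frames=[5,-,-]
Step 1: ref 5 -> HIT, frames=[5,-,-]
Step 2: ref 2 -> FAULT, frames=[5,2,-]
Step 3: ref 3 -> FAULT, frames=[5,2,3]
Step 4: ref 2 -> HIT, frames=[5,2,3]
Step 5: ref 3 -> HIT, frames=[5,2,3]
Step 6: ref 6 -> FAULT, evict 2, frames=[5,6,3]
At step 6: evicted page 2

Answer: 2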